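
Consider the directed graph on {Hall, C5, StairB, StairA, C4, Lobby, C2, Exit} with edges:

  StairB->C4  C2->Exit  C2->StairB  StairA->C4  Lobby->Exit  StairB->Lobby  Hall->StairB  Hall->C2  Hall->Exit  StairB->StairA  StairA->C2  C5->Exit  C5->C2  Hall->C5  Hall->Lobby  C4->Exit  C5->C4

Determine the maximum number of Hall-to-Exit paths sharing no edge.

Assign every edge capacity 1; by Menger, the answer equals the max flow.
Path Hall→Exit (+1); total 1.
Path Hall→C5→Exit (+1); total 2.
Path Hall→Lobby→Exit (+1); total 3.
Path Hall→C2→Exit (+1); total 4.
Path Hall→StairB→C4→Exit (+1); total 5.
No residual Hall→Exit path; max flow = 5.
Certifying cut of size 5: {Hall→C2, Hall→C5, Hall→Exit, Hall→Lobby, Hall→StairB}.

5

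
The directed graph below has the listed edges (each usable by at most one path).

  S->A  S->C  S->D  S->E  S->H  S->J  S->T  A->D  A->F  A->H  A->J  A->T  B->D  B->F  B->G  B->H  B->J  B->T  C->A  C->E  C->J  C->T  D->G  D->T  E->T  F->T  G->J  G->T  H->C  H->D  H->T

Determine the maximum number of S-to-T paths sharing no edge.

Assign every edge capacity 1; by Menger, the answer equals the max flow.
Path S→T (+1); total 1.
Path S→A→T (+1); total 2.
Path S→C→T (+1); total 3.
Path S→D→T (+1); total 4.
Path S→E→T (+1); total 5.
Path S→H→T (+1); total 6.
No residual S→T path; max flow = 6.
Certifying cut of size 6: {S→A, S→C, S→D, S→E, S→H, S→T}.

6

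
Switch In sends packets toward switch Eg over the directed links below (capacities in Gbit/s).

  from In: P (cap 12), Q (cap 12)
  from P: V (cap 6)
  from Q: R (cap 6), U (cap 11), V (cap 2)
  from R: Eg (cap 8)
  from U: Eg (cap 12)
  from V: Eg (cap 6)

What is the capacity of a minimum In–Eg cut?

18

Augment In→P→V→Eg: bottleneck 6, flow now 6.
Augment In→Q→R→Eg: bottleneck 6, flow now 12.
Augment In→Q→U→Eg: bottleneck 6, flow now 18.
No augmenting path remains; maximum flow = 18.
By max-flow min-cut, the minimum cut capacity equals the max flow.
In the residual graph, reachable from In: {In, P}.
Min-cut edges: In→Q (12), P→V (6); capacity 12 + 6 = 18.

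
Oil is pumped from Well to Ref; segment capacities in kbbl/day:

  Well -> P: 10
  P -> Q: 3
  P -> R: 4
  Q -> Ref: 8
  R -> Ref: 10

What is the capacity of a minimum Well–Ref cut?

Augment Well→P→Q→Ref: bottleneck 3, flow now 3.
Augment Well→P→R→Ref: bottleneck 4, flow now 7.
No augmenting path remains; maximum flow = 7.
By max-flow min-cut, the minimum cut capacity equals the max flow.
In the residual graph, reachable from Well: {Well, P}.
Min-cut edges: P→Q (3), P→R (4); capacity 3 + 4 = 7.

7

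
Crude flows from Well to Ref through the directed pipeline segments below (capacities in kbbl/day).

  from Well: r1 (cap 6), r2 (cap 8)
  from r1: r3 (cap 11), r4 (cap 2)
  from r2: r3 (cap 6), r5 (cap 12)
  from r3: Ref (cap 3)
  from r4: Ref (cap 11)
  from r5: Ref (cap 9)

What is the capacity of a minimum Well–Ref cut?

13

Augment Well→r1→r3→Ref: bottleneck 3, flow now 3.
Augment Well→r1→r4→Ref: bottleneck 2, flow now 5.
Augment Well→r2→r5→Ref: bottleneck 8, flow now 13.
No augmenting path remains; maximum flow = 13.
By max-flow min-cut, the minimum cut capacity equals the max flow.
In the residual graph, reachable from Well: {Well, r1, r3}.
Min-cut edges: Well→r2 (8), r1→r4 (2), r3→Ref (3); capacity 8 + 2 + 3 = 13.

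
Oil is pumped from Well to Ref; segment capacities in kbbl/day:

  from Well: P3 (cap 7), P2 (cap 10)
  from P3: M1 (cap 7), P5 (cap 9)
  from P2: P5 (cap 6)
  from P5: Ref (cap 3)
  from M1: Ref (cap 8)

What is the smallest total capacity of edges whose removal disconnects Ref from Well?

10

Augment Well→P3→P5→Ref: bottleneck 3, flow now 3.
Augment Well→P3→M1→Ref: bottleneck 4, flow now 7.
Augment Well→P2→P5→P3→M1→Ref: bottleneck 3, flow now 10. (uses reverse residual edge)
No augmenting path remains; maximum flow = 10.
By max-flow min-cut, the minimum cut capacity equals the max flow.
In the residual graph, reachable from Well: {Well, P2, P5}.
Min-cut edges: Well→P3 (7), P5→Ref (3); capacity 7 + 3 = 10.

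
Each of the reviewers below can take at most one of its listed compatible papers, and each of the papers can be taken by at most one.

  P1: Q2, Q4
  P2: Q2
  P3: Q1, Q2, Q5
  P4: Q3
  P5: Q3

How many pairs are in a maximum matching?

4

Unit-capacity flow: source→left, listed edges, right→sink; max matching = max flow.
Augmenting path P1→Q2 (+1); matched 1.
Augmenting path P3→Q1 (+1); matched 2.
Augmenting path P4→Q3 (+1); matched 3.
Augmenting path P2→Q2→P1→Q4 (+1); matched 4.
No augmenting path remains; maximum matching = 4.
König certificate: {P1, P2, P3, Q3} is a vertex cover of size 4 (every listed pair touches it), so no matching can be larger.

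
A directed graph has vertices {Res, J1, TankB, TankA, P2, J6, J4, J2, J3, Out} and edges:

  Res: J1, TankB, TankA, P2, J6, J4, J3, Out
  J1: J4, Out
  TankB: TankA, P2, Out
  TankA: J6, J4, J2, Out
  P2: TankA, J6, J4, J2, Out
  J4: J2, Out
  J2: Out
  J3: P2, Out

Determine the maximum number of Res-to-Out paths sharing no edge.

7

Assign every edge capacity 1; by Menger, the answer equals the max flow.
Path Res→Out (+1); total 1.
Path Res→J1→Out (+1); total 2.
Path Res→TankB→Out (+1); total 3.
Path Res→TankA→Out (+1); total 4.
Path Res→P2→Out (+1); total 5.
Path Res→J4→Out (+1); total 6.
Path Res→J3→Out (+1); total 7.
No residual Res→Out path; max flow = 7.
Certifying cut of size 7: {Res→J1, Res→J3, Res→J4, Res→Out, Res→P2, Res→TankA, Res→TankB}.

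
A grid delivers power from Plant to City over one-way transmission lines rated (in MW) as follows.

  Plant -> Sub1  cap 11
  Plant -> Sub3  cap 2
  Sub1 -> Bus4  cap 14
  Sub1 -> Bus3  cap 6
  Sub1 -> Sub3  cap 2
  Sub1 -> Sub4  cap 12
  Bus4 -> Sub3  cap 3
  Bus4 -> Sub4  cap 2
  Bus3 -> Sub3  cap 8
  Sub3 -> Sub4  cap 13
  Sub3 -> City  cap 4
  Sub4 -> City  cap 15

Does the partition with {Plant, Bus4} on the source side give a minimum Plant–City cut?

No — its capacity is 18, but the minimum cut has capacity 13.

Given cut capacity: 11 + 2 + 3 + 2 = 18.
Augment Plant→Sub3→City: bottleneck 2, flow now 2.
Augment Plant→Sub1→Sub3→City: bottleneck 2, flow now 4.
Augment Plant→Sub1→Sub4→City: bottleneck 9, flow now 13.
No augmenting path remains; maximum flow = 13.
In the residual graph, reachable from Plant: {Plant}.
Min-cut edges: Plant→Sub1 (11), Plant→Sub3 (2); capacity 11 + 2 = 13.
Cut capacity 18 exceeds the max flow 13, so it is not minimum.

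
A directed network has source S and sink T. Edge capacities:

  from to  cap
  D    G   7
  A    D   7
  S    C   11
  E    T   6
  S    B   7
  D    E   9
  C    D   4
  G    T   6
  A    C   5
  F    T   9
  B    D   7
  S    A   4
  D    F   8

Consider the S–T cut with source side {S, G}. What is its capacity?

28

Edges leaving {S, G}: S→A (4), S→B (7), S→C (11), G→T (6).
Cut capacity = 4 + 7 + 11 + 6 = 28.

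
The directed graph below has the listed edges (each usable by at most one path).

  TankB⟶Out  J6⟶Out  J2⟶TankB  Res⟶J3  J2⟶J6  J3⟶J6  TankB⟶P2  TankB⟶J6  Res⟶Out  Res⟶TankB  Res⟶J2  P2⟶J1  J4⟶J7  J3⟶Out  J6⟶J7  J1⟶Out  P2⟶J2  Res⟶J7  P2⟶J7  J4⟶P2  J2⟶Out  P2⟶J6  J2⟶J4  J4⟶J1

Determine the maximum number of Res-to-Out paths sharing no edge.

Assign every edge capacity 1; by Menger, the answer equals the max flow.
Path Res→Out (+1); total 1.
Path Res→J2→Out (+1); total 2.
Path Res→J3→Out (+1); total 3.
Path Res→TankB→Out (+1); total 4.
No residual Res→Out path; max flow = 4.
Certifying cut of size 4: {Res→J2, Res→J3, Res→Out, Res→TankB}.

4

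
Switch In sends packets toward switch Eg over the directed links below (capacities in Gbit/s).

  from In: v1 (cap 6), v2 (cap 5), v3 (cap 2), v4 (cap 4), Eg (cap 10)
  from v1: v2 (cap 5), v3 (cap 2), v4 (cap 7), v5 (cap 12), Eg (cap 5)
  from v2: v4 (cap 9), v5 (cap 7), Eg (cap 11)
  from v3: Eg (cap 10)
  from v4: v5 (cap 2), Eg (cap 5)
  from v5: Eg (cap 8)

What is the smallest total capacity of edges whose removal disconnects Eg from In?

27

Augment In→Eg: bottleneck 10, flow now 10.
Augment In→v1→Eg: bottleneck 5, flow now 15.
Augment In→v2→Eg: bottleneck 5, flow now 20.
Augment In→v3→Eg: bottleneck 2, flow now 22.
Augment In→v4→Eg: bottleneck 4, flow now 26.
Augment In→v1→v2→Eg: bottleneck 1, flow now 27.
No augmenting path remains; maximum flow = 27.
By max-flow min-cut, the minimum cut capacity equals the max flow.
In the residual graph, reachable from In: {In}.
Min-cut edges: In→v1 (6), In→v2 (5), In→v3 (2), In→v4 (4), In→Eg (10); capacity 6 + 5 + 2 + 4 + 10 = 27.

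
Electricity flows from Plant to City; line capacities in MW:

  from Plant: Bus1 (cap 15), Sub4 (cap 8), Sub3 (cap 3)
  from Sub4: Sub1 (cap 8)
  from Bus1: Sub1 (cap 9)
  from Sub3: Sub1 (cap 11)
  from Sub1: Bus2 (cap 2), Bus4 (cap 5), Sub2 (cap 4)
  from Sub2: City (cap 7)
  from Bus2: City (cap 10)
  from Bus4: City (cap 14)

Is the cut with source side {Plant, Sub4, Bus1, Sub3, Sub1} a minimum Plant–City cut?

Yes — it is a minimum cut (capacity 11).

Given cut capacity: 4 + 2 + 5 = 11.
Augment Plant→Sub4→Sub1→Sub2→City: bottleneck 4, flow now 4.
Augment Plant→Sub4→Sub1→Bus2→City: bottleneck 2, flow now 6.
Augment Plant→Sub4→Sub1→Bus4→City: bottleneck 2, flow now 8.
Augment Plant→Bus1→Sub1→Bus4→City: bottleneck 3, flow now 11.
No augmenting path remains; maximum flow = 11.
Cut capacity 11 equals the max flow, so it is a minimum cut.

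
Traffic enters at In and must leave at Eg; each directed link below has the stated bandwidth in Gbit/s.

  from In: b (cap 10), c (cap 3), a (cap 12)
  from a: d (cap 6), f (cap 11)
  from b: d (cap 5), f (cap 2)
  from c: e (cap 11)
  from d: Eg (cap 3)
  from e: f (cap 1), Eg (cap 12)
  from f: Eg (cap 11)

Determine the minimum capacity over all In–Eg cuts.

17

Augment In→a→d→Eg: bottleneck 3, flow now 3.
Augment In→a→f→Eg: bottleneck 9, flow now 12.
Augment In→b→f→Eg: bottleneck 2, flow now 14.
Augment In→c→e→Eg: bottleneck 3, flow now 17.
No augmenting path remains; maximum flow = 17.
By max-flow min-cut, the minimum cut capacity equals the max flow.
In the residual graph, reachable from In: {In, a, b, d, f}.
Min-cut edges: In→c (3), d→Eg (3), f→Eg (11); capacity 3 + 3 + 11 = 17.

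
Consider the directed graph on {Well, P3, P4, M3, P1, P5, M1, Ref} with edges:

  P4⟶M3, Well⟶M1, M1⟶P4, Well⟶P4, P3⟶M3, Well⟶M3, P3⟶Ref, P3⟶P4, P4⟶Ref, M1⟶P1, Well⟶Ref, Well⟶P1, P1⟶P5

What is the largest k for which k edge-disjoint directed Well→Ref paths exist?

Assign every edge capacity 1; by Menger, the answer equals the max flow.
Path Well→Ref (+1); total 1.
Path Well→P4→Ref (+1); total 2.
No residual Well→Ref path; max flow = 2.
Certifying cut of size 2: {P4→Ref, Well→Ref}.

2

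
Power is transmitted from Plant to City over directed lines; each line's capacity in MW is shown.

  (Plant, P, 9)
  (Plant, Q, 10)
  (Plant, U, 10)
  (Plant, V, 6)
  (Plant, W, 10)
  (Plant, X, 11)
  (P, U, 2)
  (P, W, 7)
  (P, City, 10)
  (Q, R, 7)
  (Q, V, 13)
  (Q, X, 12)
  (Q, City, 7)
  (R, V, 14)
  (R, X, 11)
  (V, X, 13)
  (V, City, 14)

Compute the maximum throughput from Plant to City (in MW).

25

Augment Plant→P→City: bottleneck 9, flow now 9.
Augment Plant→Q→City: bottleneck 7, flow now 16.
Augment Plant→V→City: bottleneck 6, flow now 22.
Augment Plant→Q→V→City: bottleneck 3, flow now 25.
No augmenting path remains; maximum flow = 25.
In the residual graph, reachable from Plant: {Plant, U, W, X}.
Min-cut edges: Plant→P (9), Plant→Q (10), Plant→V (6); capacity 9 + 10 + 6 = 25.
This cut is saturated, so no flow can exceed 25.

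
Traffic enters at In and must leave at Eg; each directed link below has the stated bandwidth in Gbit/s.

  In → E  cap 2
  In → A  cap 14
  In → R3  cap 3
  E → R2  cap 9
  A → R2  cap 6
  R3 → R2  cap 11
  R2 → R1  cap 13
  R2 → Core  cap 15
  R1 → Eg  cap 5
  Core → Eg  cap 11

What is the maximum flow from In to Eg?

Augment In→E→R2→R1→Eg: bottleneck 2, flow now 2.
Augment In→A→R2→R1→Eg: bottleneck 3, flow now 5.
Augment In→A→R2→Core→Eg: bottleneck 3, flow now 8.
Augment In→R3→R2→Core→Eg: bottleneck 3, flow now 11.
No augmenting path remains; maximum flow = 11.
In the residual graph, reachable from In: {In, A}.
Min-cut edges: In→E (2), In→R3 (3), A→R2 (6); capacity 2 + 3 + 6 = 11.
This cut is saturated, so no flow can exceed 11.

11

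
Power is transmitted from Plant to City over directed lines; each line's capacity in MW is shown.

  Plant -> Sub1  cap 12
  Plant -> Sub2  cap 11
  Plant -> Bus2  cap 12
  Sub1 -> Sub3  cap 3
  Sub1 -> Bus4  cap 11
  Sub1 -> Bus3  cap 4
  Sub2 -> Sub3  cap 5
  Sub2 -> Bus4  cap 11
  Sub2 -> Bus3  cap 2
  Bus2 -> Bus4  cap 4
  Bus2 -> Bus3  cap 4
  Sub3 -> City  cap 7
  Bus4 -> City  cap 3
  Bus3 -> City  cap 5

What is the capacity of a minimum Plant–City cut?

15

Augment Plant→Sub1→Sub3→City: bottleneck 3, flow now 3.
Augment Plant→Sub1→Bus4→City: bottleneck 3, flow now 6.
Augment Plant→Sub1→Bus3→City: bottleneck 4, flow now 10.
Augment Plant→Sub2→Sub3→City: bottleneck 4, flow now 14.
Augment Plant→Sub2→Bus3→City: bottleneck 1, flow now 15.
No augmenting path remains; maximum flow = 15.
By max-flow min-cut, the minimum cut capacity equals the max flow.
In the residual graph, reachable from Plant: {Plant, Sub1, Sub2, Bus2, Sub3, Bus4, Bus3}.
Min-cut edges: Sub3→City (7), Bus4→City (3), Bus3→City (5); capacity 7 + 3 + 5 = 15.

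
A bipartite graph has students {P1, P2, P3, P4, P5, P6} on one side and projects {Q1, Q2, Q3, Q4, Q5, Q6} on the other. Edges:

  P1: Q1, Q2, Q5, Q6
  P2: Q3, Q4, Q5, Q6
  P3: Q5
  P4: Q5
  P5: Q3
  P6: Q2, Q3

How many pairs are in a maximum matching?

Unit-capacity flow: source→left, listed edges, right→sink; max matching = max flow.
Augmenting path P1→Q1 (+1); matched 1.
Augmenting path P2→Q3 (+1); matched 2.
Augmenting path P3→Q5 (+1); matched 3.
Augmenting path P6→Q2 (+1); matched 4.
Augmenting path P5→Q3→P2→Q4 (+1); matched 5.
No augmenting path remains; maximum matching = 5.
König certificate: {P1, P2, P5, P6, Q5} is a vertex cover of size 5 (every listed pair touches it), so no matching can be larger.

5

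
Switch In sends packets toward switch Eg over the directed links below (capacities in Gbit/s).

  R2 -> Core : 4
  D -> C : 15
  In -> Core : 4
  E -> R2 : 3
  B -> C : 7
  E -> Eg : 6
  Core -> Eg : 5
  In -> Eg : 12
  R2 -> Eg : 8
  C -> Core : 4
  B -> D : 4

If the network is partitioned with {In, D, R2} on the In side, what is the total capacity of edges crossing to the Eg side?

Edges leaving {In, D, R2}: In→Core (4), In→Eg (12), D→C (15), R2→Core (4), R2→Eg (8).
Cut capacity = 4 + 12 + 15 + 4 + 8 = 43.

43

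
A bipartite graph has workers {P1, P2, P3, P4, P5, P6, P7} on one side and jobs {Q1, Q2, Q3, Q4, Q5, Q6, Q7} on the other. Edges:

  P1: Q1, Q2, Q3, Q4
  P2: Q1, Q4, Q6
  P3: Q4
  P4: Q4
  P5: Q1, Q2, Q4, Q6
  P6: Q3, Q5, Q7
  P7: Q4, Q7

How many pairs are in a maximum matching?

6

Unit-capacity flow: source→left, listed edges, right→sink; max matching = max flow.
Augmenting path P1→Q1 (+1); matched 1.
Augmenting path P2→Q4 (+1); matched 2.
Augmenting path P5→Q2 (+1); matched 3.
Augmenting path P6→Q3 (+1); matched 4.
Augmenting path P7→Q7 (+1); matched 5.
Augmenting path P3→Q4→P2→Q6 (+1); matched 6.
No augmenting path remains; maximum matching = 6.
König certificate: {P1, P2, P5, P6, P7, Q4} is a vertex cover of size 6 (every listed pair touches it), so no matching can be larger.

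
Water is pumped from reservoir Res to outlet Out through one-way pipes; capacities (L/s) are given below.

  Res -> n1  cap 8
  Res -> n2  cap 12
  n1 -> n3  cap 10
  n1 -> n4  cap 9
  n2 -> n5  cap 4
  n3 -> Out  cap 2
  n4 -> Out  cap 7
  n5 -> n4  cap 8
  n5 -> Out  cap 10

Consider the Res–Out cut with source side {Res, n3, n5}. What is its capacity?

Edges leaving {Res, n3, n5}: Res→n1 (8), Res→n2 (12), n3→Out (2), n5→n4 (8), n5→Out (10).
Cut capacity = 8 + 12 + 2 + 8 + 10 = 40.

40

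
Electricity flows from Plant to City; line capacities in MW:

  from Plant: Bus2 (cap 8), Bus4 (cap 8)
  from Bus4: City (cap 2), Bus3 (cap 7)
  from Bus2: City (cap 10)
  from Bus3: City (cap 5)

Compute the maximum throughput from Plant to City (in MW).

Augment Plant→Bus4→City: bottleneck 2, flow now 2.
Augment Plant→Bus2→City: bottleneck 8, flow now 10.
Augment Plant→Bus4→Bus3→City: bottleneck 5, flow now 15.
No augmenting path remains; maximum flow = 15.
In the residual graph, reachable from Plant: {Plant, Bus4, Bus3}.
Min-cut edges: Plant→Bus2 (8), Bus4→City (2), Bus3→City (5); capacity 8 + 2 + 5 = 15.
This cut is saturated, so no flow can exceed 15.

15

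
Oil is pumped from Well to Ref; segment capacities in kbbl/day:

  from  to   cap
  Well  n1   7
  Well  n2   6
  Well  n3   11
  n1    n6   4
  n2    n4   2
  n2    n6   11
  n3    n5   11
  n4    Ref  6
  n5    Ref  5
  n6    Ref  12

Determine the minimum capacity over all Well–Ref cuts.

Augment Well→n1→n6→Ref: bottleneck 4, flow now 4.
Augment Well→n2→n4→Ref: bottleneck 2, flow now 6.
Augment Well→n2→n6→Ref: bottleneck 4, flow now 10.
Augment Well→n3→n5→Ref: bottleneck 5, flow now 15.
No augmenting path remains; maximum flow = 15.
By max-flow min-cut, the minimum cut capacity equals the max flow.
In the residual graph, reachable from Well: {Well, n1, n3, n5}.
Min-cut edges: Well→n2 (6), n1→n6 (4), n5→Ref (5); capacity 6 + 4 + 5 = 15.

15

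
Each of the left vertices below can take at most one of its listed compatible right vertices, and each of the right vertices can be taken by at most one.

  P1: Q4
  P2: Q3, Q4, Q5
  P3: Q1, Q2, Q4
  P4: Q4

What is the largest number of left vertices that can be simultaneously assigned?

3

Unit-capacity flow: source→left, listed edges, right→sink; max matching = max flow.
Augmenting path P1→Q4 (+1); matched 1.
Augmenting path P2→Q3 (+1); matched 2.
Augmenting path P3→Q1 (+1); matched 3.
No augmenting path remains; maximum matching = 3.
König certificate: {P2, P3, Q4} is a vertex cover of size 3 (every listed pair touches it), so no matching can be larger.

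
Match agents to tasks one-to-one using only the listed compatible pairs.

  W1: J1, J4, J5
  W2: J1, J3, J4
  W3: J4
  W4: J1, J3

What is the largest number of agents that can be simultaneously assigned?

Unit-capacity flow: source→left, listed edges, right→sink; max matching = max flow.
Augmenting path W1→J1 (+1); matched 1.
Augmenting path W2→J3 (+1); matched 2.
Augmenting path W3→J4 (+1); matched 3.
Augmenting path W4→J1→W1→J5 (+1); matched 4.
No augmenting path remains; maximum matching = 4.
König certificate: {W1, W2, W3, W4} is a vertex cover of size 4 (every listed pair touches it), so no matching can be larger.

4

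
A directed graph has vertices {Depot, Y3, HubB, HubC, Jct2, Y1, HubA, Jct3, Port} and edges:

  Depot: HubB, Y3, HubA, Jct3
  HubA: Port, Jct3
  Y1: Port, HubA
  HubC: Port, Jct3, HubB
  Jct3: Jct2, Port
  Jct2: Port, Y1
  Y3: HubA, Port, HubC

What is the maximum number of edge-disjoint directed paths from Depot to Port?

3

Assign every edge capacity 1; by Menger, the answer equals the max flow.
Path Depot→Y3→Port (+1); total 1.
Path Depot→HubA→Port (+1); total 2.
Path Depot→Jct3→Port (+1); total 3.
No residual Depot→Port path; max flow = 3.
Certifying cut of size 3: {Depot→HubA, Depot→Jct3, Depot→Y3}.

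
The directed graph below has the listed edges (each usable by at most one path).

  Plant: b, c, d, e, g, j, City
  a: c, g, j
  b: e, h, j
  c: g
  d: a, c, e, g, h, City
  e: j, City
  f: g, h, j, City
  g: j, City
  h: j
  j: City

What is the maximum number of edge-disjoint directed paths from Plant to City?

Assign every edge capacity 1; by Menger, the answer equals the max flow.
Path Plant→City (+1); total 1.
Path Plant→d→City (+1); total 2.
Path Plant→e→City (+1); total 3.
Path Plant→g→City (+1); total 4.
Path Plant→j→City (+1); total 5.
No residual Plant→City path; max flow = 5.
Certifying cut of size 5: {Plant→City, Plant→d, e→City, g→City, j→City}.

5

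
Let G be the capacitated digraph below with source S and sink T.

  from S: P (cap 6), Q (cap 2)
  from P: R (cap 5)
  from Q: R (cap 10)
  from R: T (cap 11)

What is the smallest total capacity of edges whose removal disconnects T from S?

7

Augment S→P→R→T: bottleneck 5, flow now 5.
Augment S→Q→R→T: bottleneck 2, flow now 7.
No augmenting path remains; maximum flow = 7.
By max-flow min-cut, the minimum cut capacity equals the max flow.
In the residual graph, reachable from S: {S, P}.
Min-cut edges: S→Q (2), P→R (5); capacity 2 + 5 = 7.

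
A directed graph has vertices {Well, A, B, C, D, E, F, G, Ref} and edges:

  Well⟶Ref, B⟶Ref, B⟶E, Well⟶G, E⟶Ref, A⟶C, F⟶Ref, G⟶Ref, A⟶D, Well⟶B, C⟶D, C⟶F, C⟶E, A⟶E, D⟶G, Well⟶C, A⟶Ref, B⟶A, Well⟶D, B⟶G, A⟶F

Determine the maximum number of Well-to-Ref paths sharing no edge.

4

Assign every edge capacity 1; by Menger, the answer equals the max flow.
Path Well→Ref (+1); total 1.
Path Well→B→Ref (+1); total 2.
Path Well→G→Ref (+1); total 3.
Path Well→C→E→Ref (+1); total 4.
No residual Well→Ref path; max flow = 4.
Certifying cut of size 4: {G→Ref, Well→B, Well→C, Well→Ref}.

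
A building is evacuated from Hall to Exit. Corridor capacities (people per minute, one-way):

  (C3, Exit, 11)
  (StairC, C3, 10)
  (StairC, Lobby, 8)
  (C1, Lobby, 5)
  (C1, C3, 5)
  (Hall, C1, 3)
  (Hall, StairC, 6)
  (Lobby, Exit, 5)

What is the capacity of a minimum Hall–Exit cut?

9

Augment Hall→C1→Lobby→Exit: bottleneck 3, flow now 3.
Augment Hall→StairC→Lobby→Exit: bottleneck 2, flow now 5.
Augment Hall→StairC→C3→Exit: bottleneck 4, flow now 9.
No augmenting path remains; maximum flow = 9.
By max-flow min-cut, the minimum cut capacity equals the max flow.
In the residual graph, reachable from Hall: {Hall}.
Min-cut edges: Hall→C1 (3), Hall→StairC (6); capacity 3 + 6 = 9.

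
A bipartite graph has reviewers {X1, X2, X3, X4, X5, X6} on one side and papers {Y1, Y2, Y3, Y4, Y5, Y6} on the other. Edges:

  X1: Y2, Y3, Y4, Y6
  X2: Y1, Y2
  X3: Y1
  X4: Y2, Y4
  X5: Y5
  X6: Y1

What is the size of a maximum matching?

Unit-capacity flow: source→left, listed edges, right→sink; max matching = max flow.
Augmenting path X1→Y2 (+1); matched 1.
Augmenting path X2→Y1 (+1); matched 2.
Augmenting path X4→Y4 (+1); matched 3.
Augmenting path X5→Y5 (+1); matched 4.
Augmenting path X3→Y1→X2→Y2→X1→Y3 (+1); matched 5.
No augmenting path remains; maximum matching = 5.
König certificate: {X1, X2, X4, X5, Y1} is a vertex cover of size 5 (every listed pair touches it), so no matching can be larger.

5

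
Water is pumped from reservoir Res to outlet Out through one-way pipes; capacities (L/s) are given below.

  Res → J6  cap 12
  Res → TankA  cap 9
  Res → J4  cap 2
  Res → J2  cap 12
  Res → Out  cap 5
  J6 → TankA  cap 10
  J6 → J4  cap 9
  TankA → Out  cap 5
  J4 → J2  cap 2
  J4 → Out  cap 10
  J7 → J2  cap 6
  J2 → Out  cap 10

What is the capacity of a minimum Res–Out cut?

30

Augment Res→Out: bottleneck 5, flow now 5.
Augment Res→TankA→Out: bottleneck 5, flow now 10.
Augment Res→J4→Out: bottleneck 2, flow now 12.
Augment Res→J2→Out: bottleneck 10, flow now 22.
Augment Res→J6→J4→Out: bottleneck 8, flow now 30.
No augmenting path remains; maximum flow = 30.
By max-flow min-cut, the minimum cut capacity equals the max flow.
In the residual graph, reachable from Res: {Res, J6, TankA, J4, J2}.
Min-cut edges: Res→Out (5), TankA→Out (5), J4→Out (10), J2→Out (10); capacity 5 + 5 + 10 + 10 = 30.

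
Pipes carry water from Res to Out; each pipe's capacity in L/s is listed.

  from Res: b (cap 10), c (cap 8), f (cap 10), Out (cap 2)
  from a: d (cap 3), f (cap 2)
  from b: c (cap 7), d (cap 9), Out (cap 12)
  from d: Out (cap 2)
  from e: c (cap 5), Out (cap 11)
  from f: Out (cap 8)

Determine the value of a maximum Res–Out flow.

Augment Res→Out: bottleneck 2, flow now 2.
Augment Res→b→Out: bottleneck 10, flow now 12.
Augment Res→f→Out: bottleneck 8, flow now 20.
No augmenting path remains; maximum flow = 20.
In the residual graph, reachable from Res: {Res, c, f}.
Min-cut edges: Res→b (10), Res→Out (2), f→Out (8); capacity 10 + 2 + 8 = 20.
This cut is saturated, so no flow can exceed 20.

20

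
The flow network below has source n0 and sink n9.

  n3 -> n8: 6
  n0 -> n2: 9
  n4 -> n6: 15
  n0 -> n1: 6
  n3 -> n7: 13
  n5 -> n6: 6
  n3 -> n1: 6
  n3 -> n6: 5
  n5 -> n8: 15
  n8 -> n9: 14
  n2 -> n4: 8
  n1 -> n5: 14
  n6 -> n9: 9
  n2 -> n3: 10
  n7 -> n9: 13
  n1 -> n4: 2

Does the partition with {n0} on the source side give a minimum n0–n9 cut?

Given cut capacity: 6 + 9 = 15.
Augment n0→n1→n4→n6→n9: bottleneck 2, flow now 2.
Augment n0→n1→n5→n6→n9: bottleneck 4, flow now 6.
Augment n0→n2→n3→n6→n9: bottleneck 3, flow now 9.
Augment n0→n2→n3→n7→n9: bottleneck 6, flow now 15.
No augmenting path remains; maximum flow = 15.
Cut capacity 15 equals the max flow, so it is a minimum cut.

Yes — it is a minimum cut (capacity 15).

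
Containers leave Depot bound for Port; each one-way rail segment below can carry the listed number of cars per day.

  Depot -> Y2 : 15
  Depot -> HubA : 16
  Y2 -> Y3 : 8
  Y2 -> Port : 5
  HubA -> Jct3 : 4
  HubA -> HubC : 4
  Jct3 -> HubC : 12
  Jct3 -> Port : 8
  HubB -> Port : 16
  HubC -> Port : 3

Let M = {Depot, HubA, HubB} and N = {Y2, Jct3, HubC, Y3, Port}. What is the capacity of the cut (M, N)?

Edges leaving {Depot, HubA, HubB}: Depot→Y2 (15), HubA→Jct3 (4), HubA→HubC (4), HubB→Port (16).
Cut capacity = 15 + 4 + 4 + 16 = 39.

39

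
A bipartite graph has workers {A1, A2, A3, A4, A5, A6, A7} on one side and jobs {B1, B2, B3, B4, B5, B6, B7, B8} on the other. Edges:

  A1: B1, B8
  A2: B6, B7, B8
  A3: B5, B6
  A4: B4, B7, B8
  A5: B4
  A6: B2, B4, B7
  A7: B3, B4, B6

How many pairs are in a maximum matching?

Unit-capacity flow: source→left, listed edges, right→sink; max matching = max flow.
Augmenting path A1→B1 (+1); matched 1.
Augmenting path A2→B6 (+1); matched 2.
Augmenting path A3→B5 (+1); matched 3.
Augmenting path A4→B4 (+1); matched 4.
Augmenting path A6→B2 (+1); matched 5.
Augmenting path A7→B3 (+1); matched 6.
Augmenting path A5→B4→A4→B7 (+1); matched 7.
No augmenting path remains; maximum matching = 7.
König certificate: {A1, A2, A3, A4, A5, A6, A7} is a vertex cover of size 7 (every listed pair touches it), so no matching can be larger.

7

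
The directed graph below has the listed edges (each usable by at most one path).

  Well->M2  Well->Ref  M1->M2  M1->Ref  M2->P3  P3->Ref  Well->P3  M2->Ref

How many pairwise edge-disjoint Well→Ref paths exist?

3

Assign every edge capacity 1; by Menger, the answer equals the max flow.
Path Well→Ref (+1); total 1.
Path Well→M2→Ref (+1); total 2.
Path Well→P3→Ref (+1); total 3.
No residual Well→Ref path; max flow = 3.
Certifying cut of size 3: {Well→M2, Well→P3, Well→Ref}.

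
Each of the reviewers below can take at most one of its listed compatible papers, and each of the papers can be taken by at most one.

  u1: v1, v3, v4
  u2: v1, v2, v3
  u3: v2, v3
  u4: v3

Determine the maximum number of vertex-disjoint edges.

Unit-capacity flow: source→left, listed edges, right→sink; max matching = max flow.
Augmenting path u1→v1 (+1); matched 1.
Augmenting path u2→v2 (+1); matched 2.
Augmenting path u3→v3 (+1); matched 3.
Augmenting path u4→v3→u3→v2→u2→v1→u1→v4 (+1); matched 4.
No augmenting path remains; maximum matching = 4.
König certificate: {u1, u2, u3, u4} is a vertex cover of size 4 (every listed pair touches it), so no matching can be larger.

4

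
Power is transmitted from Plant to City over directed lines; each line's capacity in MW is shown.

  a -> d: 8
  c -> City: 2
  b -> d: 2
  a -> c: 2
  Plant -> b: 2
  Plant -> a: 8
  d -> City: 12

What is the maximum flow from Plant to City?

10

Augment Plant→a→c→City: bottleneck 2, flow now 2.
Augment Plant→a→d→City: bottleneck 6, flow now 8.
Augment Plant→b→d→City: bottleneck 2, flow now 10.
No augmenting path remains; maximum flow = 10.
In the residual graph, reachable from Plant: {Plant}.
Min-cut edges: Plant→a (8), Plant→b (2); capacity 8 + 2 = 10.
This cut is saturated, so no flow can exceed 10.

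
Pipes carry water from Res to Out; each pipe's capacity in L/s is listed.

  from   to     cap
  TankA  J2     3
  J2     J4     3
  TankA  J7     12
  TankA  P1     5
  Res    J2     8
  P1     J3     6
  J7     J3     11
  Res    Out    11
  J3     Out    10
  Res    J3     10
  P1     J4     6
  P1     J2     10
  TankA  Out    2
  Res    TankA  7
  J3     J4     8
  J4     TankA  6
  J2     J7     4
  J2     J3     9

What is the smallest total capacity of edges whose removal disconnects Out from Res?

23

Augment Res→Out: bottleneck 11, flow now 11.
Augment Res→TankA→Out: bottleneck 2, flow now 13.
Augment Res→J3→Out: bottleneck 10, flow now 23.
No augmenting path remains; maximum flow = 23.
By max-flow min-cut, the minimum cut capacity equals the max flow.
In the residual graph, reachable from Res: {Res, TankA, P1, J2, J7, J3, J4}.
Min-cut edges: Res→Out (11), TankA→Out (2), J3→Out (10); capacity 11 + 2 + 10 = 23.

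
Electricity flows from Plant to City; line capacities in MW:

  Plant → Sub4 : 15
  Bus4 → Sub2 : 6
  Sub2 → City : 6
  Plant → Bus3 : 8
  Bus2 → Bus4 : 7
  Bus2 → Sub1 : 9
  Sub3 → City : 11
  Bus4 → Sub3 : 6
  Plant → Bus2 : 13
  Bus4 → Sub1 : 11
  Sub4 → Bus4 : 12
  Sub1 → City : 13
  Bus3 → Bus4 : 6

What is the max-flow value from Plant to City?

25

Augment Plant→Bus2→Sub1→City: bottleneck 9, flow now 9.
Augment Plant→Bus3→Bus4→Sub2→City: bottleneck 6, flow now 15.
Augment Plant→Bus2→Bus4→Sub1→City: bottleneck 4, flow now 19.
Augment Plant→Sub4→Bus4→Sub3→City: bottleneck 6, flow now 25.
No augmenting path remains; maximum flow = 25.
In the residual graph, reachable from Plant: {Plant, Bus3, Bus2, Sub4, Bus4, Sub1}.
Min-cut edges: Bus4→Sub2 (6), Bus4→Sub3 (6), Sub1→City (13); capacity 6 + 6 + 13 = 25.
This cut is saturated, so no flow can exceed 25.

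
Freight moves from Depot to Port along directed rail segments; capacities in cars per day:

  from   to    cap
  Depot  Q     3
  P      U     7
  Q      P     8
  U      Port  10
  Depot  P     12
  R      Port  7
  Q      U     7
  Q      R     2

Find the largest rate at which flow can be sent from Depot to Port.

10

Augment Depot→P→U→Port: bottleneck 7, flow now 7.
Augment Depot→Q→R→Port: bottleneck 2, flow now 9.
Augment Depot→Q→U→Port: bottleneck 1, flow now 10.
No augmenting path remains; maximum flow = 10.
In the residual graph, reachable from Depot: {Depot, P}.
Min-cut edges: Depot→Q (3), P→U (7); capacity 3 + 7 = 10.
This cut is saturated, so no flow can exceed 10.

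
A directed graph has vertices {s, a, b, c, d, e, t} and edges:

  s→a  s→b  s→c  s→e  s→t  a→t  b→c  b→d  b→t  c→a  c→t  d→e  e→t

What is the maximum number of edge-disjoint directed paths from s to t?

5

Assign every edge capacity 1; by Menger, the answer equals the max flow.
Path s→t (+1); total 1.
Path s→a→t (+1); total 2.
Path s→b→t (+1); total 3.
Path s→c→t (+1); total 4.
Path s→e→t (+1); total 5.
No residual s→t path; max flow = 5.
Certifying cut of size 5: {s→a, s→b, s→c, s→e, s→t}.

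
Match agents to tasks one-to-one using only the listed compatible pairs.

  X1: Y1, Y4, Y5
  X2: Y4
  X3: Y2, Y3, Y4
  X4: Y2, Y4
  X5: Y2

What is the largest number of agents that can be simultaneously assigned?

Unit-capacity flow: source→left, listed edges, right→sink; max matching = max flow.
Augmenting path X1→Y1 (+1); matched 1.
Augmenting path X2→Y4 (+1); matched 2.
Augmenting path X3→Y2 (+1); matched 3.
Augmenting path X4→Y2→X3→Y3 (+1); matched 4.
No augmenting path remains; maximum matching = 4.
König certificate: {X1, X3, Y2, Y4} is a vertex cover of size 4 (every listed pair touches it), so no matching can be larger.

4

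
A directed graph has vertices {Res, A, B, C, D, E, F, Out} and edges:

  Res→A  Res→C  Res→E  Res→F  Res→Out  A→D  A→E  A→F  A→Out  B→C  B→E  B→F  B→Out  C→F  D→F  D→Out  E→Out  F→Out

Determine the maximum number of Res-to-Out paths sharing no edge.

Assign every edge capacity 1; by Menger, the answer equals the max flow.
Path Res→Out (+1); total 1.
Path Res→A→Out (+1); total 2.
Path Res→E→Out (+1); total 3.
Path Res→F→Out (+1); total 4.
No residual Res→Out path; max flow = 4.
Certifying cut of size 4: {F→Out, Res→A, Res→E, Res→Out}.

4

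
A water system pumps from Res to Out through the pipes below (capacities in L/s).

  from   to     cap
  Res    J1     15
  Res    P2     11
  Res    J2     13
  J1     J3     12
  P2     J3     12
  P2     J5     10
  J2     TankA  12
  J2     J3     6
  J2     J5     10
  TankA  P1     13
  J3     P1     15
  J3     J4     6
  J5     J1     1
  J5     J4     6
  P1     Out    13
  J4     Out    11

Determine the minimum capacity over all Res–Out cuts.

24

Augment Res→J1→J3→P1→Out: bottleneck 12, flow now 12.
Augment Res→P2→J3→P1→Out: bottleneck 1, flow now 13.
Augment Res→P2→J3→J4→Out: bottleneck 6, flow now 19.
Augment Res→P2→J5→J4→Out: bottleneck 4, flow now 23.
Augment Res→J2→J5→J4→Out: bottleneck 1, flow now 24.
No augmenting path remains; maximum flow = 24.
By max-flow min-cut, the minimum cut capacity equals the max flow.
In the residual graph, reachable from Res: {Res, J1, P2, J2, TankA, J3, J5, P1, J4}.
Min-cut edges: P1→Out (13), J4→Out (11); capacity 13 + 11 = 24.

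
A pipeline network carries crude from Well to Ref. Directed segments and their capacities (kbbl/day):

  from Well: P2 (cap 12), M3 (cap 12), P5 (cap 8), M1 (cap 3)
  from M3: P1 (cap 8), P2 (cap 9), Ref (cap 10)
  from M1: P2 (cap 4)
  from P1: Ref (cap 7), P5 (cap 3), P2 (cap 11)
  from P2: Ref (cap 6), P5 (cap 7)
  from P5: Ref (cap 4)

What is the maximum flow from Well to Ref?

22

Augment Well→M3→Ref: bottleneck 10, flow now 10.
Augment Well→P2→Ref: bottleneck 6, flow now 16.
Augment Well→P5→Ref: bottleneck 4, flow now 20.
Augment Well→M3→P1→Ref: bottleneck 2, flow now 22.
No augmenting path remains; maximum flow = 22.
In the residual graph, reachable from Well: {Well, M1, P2, P5}.
Min-cut edges: Well→M3 (12), P2→Ref (6), P5→Ref (4); capacity 12 + 6 + 4 = 22.
This cut is saturated, so no flow can exceed 22.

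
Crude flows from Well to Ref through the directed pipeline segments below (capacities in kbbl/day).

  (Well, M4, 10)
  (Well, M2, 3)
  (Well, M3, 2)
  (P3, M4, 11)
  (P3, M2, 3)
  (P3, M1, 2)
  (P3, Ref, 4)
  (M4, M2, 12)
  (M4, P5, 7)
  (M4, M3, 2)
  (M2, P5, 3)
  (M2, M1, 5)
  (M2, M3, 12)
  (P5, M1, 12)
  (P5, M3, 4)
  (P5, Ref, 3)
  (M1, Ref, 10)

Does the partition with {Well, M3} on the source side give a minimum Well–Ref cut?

Yes — it is a minimum cut (capacity 13).

Given cut capacity: 10 + 3 = 13.
Augment Well→M4→P5→Ref: bottleneck 3, flow now 3.
Augment Well→M2→M1→Ref: bottleneck 3, flow now 6.
Augment Well→M4→M2→M1→Ref: bottleneck 2, flow now 8.
Augment Well→M4→P5→M1→Ref: bottleneck 4, flow now 12.
Augment Well→M4→M2→P5→M1→Ref: bottleneck 1, flow now 13.
No augmenting path remains; maximum flow = 13.
Cut capacity 13 equals the max flow, so it is a minimum cut.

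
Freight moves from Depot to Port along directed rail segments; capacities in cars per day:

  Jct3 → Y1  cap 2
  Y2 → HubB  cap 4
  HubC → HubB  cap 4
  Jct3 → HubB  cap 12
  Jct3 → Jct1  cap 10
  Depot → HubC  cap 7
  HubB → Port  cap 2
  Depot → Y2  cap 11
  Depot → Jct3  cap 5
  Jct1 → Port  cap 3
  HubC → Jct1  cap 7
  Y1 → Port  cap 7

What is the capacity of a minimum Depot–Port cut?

Augment Depot→Y2→HubB→Port: bottleneck 2, flow now 2.
Augment Depot→HubC→Jct1→Port: bottleneck 3, flow now 5.
Augment Depot→Jct3→Y1→Port: bottleneck 2, flow now 7.
No augmenting path remains; maximum flow = 7.
By max-flow min-cut, the minimum cut capacity equals the max flow.
In the residual graph, reachable from Depot: {Depot, Y2, HubC, Jct3, Jct1, HubB}.
Min-cut edges: Jct3→Y1 (2), Jct1→Port (3), HubB→Port (2); capacity 2 + 3 + 2 = 7.

7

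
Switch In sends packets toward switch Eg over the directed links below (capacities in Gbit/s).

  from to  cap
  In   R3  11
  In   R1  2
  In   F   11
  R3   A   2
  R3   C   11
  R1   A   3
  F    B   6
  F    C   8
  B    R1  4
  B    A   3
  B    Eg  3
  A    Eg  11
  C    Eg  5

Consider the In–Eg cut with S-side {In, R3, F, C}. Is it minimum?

Given cut capacity: 2 + 2 + 6 + 5 = 15.
Augment In→R3→A→Eg: bottleneck 2, flow now 2.
Augment In→R3→C→Eg: bottleneck 5, flow now 7.
Augment In→R1→A→Eg: bottleneck 2, flow now 9.
Augment In→F→B→Eg: bottleneck 3, flow now 12.
Augment In→F→B→A→Eg: bottleneck 3, flow now 15.
No augmenting path remains; maximum flow = 15.
Cut capacity 15 equals the max flow, so it is a minimum cut.

Yes — it is a minimum cut (capacity 15).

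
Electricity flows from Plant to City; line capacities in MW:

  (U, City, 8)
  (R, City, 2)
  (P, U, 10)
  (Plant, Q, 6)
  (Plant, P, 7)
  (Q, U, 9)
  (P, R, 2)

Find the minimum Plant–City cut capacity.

10

Augment Plant→P→R→City: bottleneck 2, flow now 2.
Augment Plant→P→U→City: bottleneck 5, flow now 7.
Augment Plant→Q→U→City: bottleneck 3, flow now 10.
No augmenting path remains; maximum flow = 10.
By max-flow min-cut, the minimum cut capacity equals the max flow.
In the residual graph, reachable from Plant: {Plant, P, Q, U}.
Min-cut edges: P→R (2), U→City (8); capacity 2 + 8 = 10.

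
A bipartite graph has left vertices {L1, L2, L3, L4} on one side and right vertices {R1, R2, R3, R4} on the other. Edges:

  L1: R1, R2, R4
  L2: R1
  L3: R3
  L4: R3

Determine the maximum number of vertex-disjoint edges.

3

Unit-capacity flow: source→left, listed edges, right→sink; max matching = max flow.
Augmenting path L1→R1 (+1); matched 1.
Augmenting path L3→R3 (+1); matched 2.
Augmenting path L2→R1→L1→R2 (+1); matched 3.
No augmenting path remains; maximum matching = 3.
König certificate: {L1, L2, R3} is a vertex cover of size 3 (every listed pair touches it), so no matching can be larger.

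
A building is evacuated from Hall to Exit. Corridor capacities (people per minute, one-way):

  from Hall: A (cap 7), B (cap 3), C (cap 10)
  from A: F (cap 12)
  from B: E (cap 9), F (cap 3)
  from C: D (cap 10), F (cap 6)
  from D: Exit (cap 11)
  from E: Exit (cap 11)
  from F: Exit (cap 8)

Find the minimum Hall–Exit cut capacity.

20

Augment Hall→A→F→Exit: bottleneck 7, flow now 7.
Augment Hall→B→E→Exit: bottleneck 3, flow now 10.
Augment Hall→C→D→Exit: bottleneck 10, flow now 20.
No augmenting path remains; maximum flow = 20.
By max-flow min-cut, the minimum cut capacity equals the max flow.
In the residual graph, reachable from Hall: {Hall}.
Min-cut edges: Hall→A (7), Hall→B (3), Hall→C (10); capacity 7 + 3 + 10 = 20.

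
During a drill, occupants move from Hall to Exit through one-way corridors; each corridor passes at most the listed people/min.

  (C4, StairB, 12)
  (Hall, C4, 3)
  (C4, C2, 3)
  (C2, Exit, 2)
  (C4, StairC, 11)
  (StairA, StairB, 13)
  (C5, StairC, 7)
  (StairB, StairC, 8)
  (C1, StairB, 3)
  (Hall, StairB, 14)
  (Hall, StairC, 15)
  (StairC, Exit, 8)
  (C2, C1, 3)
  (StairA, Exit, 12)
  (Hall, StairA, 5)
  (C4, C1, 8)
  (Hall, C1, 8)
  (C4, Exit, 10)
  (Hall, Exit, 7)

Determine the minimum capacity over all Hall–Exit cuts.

23

Augment Hall→Exit: bottleneck 7, flow now 7.
Augment Hall→C4→Exit: bottleneck 3, flow now 10.
Augment Hall→StairA→Exit: bottleneck 5, flow now 15.
Augment Hall→StairC→Exit: bottleneck 8, flow now 23.
No augmenting path remains; maximum flow = 23.
By max-flow min-cut, the minimum cut capacity equals the max flow.
In the residual graph, reachable from Hall: {Hall, C1, StairB, StairC}.
Min-cut edges: Hall→C4 (3), Hall→StairA (5), Hall→Exit (7), StairC→Exit (8); capacity 3 + 5 + 7 + 8 = 23.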